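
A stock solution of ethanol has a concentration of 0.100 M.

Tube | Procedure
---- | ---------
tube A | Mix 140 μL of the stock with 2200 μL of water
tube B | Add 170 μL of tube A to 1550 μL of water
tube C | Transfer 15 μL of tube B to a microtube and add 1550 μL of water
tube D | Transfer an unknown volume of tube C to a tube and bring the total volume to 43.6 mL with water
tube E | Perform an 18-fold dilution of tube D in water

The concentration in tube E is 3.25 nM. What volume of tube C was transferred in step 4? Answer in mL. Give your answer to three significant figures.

Step 1: 140 μL + 2200 μL = 2340 μL total → factor 2340/140 = 16.714
Step 2: 170 μL + 1550 μL = 1720 μL total → factor 1720/170 = 10.118
Step 3: 15 μL + 1550 μL = 1565 μL total → factor 1565/15 = 104.33
Step 4: v brought to 43.6 mL → factor = 43.6 mL/v
Step 5: 18-fold → factor 18
Product of known-step factors = 3.1759 × 10^5
Overall factor = 0.100 M / (3.25 nM) = 3.0769 × 10^7
Step-4 factor = 3.0769 × 10^7 / 3.1759 × 10^5 = 96.884
v = 43.6 mL / 96.884 = 0.450 mL

0.450 mL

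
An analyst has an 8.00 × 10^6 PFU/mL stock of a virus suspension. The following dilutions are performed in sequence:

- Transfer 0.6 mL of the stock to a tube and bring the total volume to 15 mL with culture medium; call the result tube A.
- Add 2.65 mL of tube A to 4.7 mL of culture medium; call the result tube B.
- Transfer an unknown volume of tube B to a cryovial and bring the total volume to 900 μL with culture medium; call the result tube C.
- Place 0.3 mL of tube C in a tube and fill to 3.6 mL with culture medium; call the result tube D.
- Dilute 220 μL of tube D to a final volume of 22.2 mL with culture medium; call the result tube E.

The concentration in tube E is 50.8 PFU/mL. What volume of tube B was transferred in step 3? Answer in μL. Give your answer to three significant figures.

Step 1: 0.6 mL brought to 15 mL → factor 15/0.6 = 25
Step 2: 2.65 mL + 4.7 mL = 7.35 mL total → factor 7.35/2.65 = 2.7736
Step 3: v brought to 900 μL → factor = 900 μL/v
Step 4: 0.3 mL brought to 3.6 mL → factor 3.6/0.3 = 12
Step 5: 220 μL brought to 22.2 mL → factor 22200/220 = 100.91
Product of known-step factors = 83964
Overall factor = 8.00 × 10^6 PFU/mL / (50.8 PFU/mL) = 1.5748 × 10^5
Step-3 factor = 1.5748 × 10^5 / 83964 = 1.8756
v = 900 μL / 1.8756 = 480 μL

480 μL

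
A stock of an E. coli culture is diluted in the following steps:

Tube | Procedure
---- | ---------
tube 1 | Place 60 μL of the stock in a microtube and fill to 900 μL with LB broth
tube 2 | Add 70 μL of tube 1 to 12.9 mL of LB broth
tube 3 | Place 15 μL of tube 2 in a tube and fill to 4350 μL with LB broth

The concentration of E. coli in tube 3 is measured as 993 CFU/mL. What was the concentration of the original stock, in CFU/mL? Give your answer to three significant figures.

8.00 × 10^8 CFU/mL

Step 1: 60 μL brought to 900 μL → factor 900/60 = 15
Step 2: 70 μL + 12.9 mL = 12970 μL total → factor 12970/70 = 185.29
Step 3: 15 μL brought to 4350 μL → factor 4350/15 = 290
Overall dilution factor = 15 × 185.29 × 290 = 8.0599 × 10^5
Stock = 993 CFU/mL × 8.0599 × 10^5 = 8.00 × 10^8 CFU/mL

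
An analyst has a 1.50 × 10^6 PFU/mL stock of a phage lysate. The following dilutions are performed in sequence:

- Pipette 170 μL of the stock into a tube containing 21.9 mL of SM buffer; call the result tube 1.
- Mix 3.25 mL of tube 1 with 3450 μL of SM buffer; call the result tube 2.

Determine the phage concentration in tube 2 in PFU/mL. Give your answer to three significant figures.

5.60 × 10^3 PFU/mL

Step 1: 170 μL + 21.9 mL = 22070 μL total → factor 22070/170 = 129.82
Step 2: 3.25 mL + 3450 μL = 6.7 mL total → factor 6.7/3.25 = 2.0615
Overall dilution factor = 129.82 × 2.0615 = 267.64
Final = 1.50 × 10^6 PFU/mL / 267.64 = 5.60 × 10^3 PFU/mL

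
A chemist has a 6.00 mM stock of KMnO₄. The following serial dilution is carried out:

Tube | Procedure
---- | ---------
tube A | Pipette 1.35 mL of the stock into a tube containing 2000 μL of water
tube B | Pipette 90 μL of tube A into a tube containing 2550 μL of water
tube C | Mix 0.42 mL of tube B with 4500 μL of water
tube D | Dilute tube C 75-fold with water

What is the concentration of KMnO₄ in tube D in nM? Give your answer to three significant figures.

Step 1: 1.35 mL + 2000 μL = 3.35 mL total → factor 3.35/1.35 = 2.4815
Step 2: 90 μL + 2550 μL = 2640 μL total → factor 2640/90 = 29.333
Step 3: 0.42 mL + 4500 μL = 4.92 mL total → factor 4.92/0.42 = 11.714
Step 4: 75-fold → factor 75
Overall dilution factor = 2.4815 × 29.333 × 11.714 × 75 = 63951
Final = 6.00 mM / 63951 = 9.382 × 10^-5 mM = 93.8 nM

93.8 nM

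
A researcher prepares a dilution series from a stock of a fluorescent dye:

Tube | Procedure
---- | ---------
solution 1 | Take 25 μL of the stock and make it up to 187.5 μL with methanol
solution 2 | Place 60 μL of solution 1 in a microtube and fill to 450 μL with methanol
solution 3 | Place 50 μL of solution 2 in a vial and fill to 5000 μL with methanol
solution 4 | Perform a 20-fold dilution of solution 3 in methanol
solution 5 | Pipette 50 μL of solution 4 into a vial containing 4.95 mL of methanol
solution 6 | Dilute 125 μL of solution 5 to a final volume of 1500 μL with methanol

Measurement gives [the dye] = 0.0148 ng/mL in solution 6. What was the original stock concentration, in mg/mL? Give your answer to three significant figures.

Step 1: 25 μL brought to 187.5 μL → factor 187.5/25 = 7.5
Step 2: 60 μL brought to 450 μL → factor 450/60 = 7.5
Step 3: 50 μL brought to 5000 μL → factor 5000/50 = 100
Step 4: 20-fold → factor 20
Step 5: 50 μL + 4.95 mL = 5000 μL total → factor 5000/50 = 100
Step 6: 125 μL brought to 1500 μL → factor 1500/125 = 12
Overall dilution factor = 7.5 × 7.5 × 100 × 20 × 100 × 12 = 1.35 × 10^8
Stock = 0.0148 ng/mL × 1.35 × 10^8 = 1.998 × 10^6 ng/mL = 2.00 mg/mL

2.00 mg/mL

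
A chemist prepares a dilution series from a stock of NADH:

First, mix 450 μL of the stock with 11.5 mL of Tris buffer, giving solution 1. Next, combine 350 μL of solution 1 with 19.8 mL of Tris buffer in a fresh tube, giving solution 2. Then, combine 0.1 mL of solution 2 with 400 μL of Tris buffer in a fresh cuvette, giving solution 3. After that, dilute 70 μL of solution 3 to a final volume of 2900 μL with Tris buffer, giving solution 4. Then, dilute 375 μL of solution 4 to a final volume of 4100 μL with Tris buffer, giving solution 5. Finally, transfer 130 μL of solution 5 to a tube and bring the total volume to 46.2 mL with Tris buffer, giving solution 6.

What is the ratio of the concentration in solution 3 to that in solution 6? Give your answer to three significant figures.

1.61 × 10^5

Step 1: 450 μL + 11.5 mL = 11950 μL total → factor 11950/450 = 26.556
Step 2: 350 μL + 19.8 mL = 20150 μL total → factor 20150/350 = 57.571
Step 3: 0.1 mL + 400 μL = 0.5 mL total → factor 0.5/0.1 = 5
Step 4: 70 μL brought to 2900 μL → factor 2900/70 = 41.429
Step 5: 375 μL brought to 4100 μL → factor 4100/375 = 10.933
Step 6: 130 μL brought to 46.2 mL → factor 46200/130 = 355.38
Dilution factor to solution 3 = 7644.2; to solution 6 = 1.2305 × 10^9
[solution 3]/[solution 6] = (factor to solution 6)/(factor to solution 3) = 1.2305 × 10^9/7644.2 = 1.61 × 10^5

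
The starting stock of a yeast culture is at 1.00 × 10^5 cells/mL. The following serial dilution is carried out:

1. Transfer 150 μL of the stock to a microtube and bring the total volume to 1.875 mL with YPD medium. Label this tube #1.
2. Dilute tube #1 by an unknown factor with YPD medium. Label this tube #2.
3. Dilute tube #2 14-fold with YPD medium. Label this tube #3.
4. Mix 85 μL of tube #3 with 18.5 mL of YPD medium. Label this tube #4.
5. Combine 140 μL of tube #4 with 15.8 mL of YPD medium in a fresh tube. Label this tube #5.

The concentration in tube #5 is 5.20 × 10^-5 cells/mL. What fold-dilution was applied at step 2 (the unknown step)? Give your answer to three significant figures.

Step 1: 150 μL brought to 1.875 mL → factor 1875/150 = 12.5
Step 2: unknown factor x
Step 3: 14-fold → factor 14
Step 4: 85 μL + 18.5 mL = 18585 μL total → factor 18585/85 = 218.65
Step 5: 140 μL + 15.8 mL = 15940 μL total → factor 15940/140 = 113.86
Product of known-step factors = 4.3565 × 10^6
Overall factor = 1.00 × 10^5 cells/mL / (5.20 × 10^-5 cells/mL) = 1.9231 × 10^9
x = 1.9231 × 10^9 / 4.3565 × 10^6 = 441

441-fold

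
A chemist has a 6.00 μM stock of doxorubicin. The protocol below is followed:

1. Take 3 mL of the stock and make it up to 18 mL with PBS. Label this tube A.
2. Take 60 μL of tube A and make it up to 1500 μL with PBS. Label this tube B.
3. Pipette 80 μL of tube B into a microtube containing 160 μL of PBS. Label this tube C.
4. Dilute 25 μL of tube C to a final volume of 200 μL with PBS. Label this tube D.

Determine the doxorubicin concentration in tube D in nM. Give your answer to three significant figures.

Step 1: 3 mL brought to 18 mL → factor 18/3 = 6
Step 2: 60 μL brought to 1500 μL → factor 1500/60 = 25
Step 3: 80 μL + 160 μL = 240 μL total → factor 240/80 = 3
Step 4: 25 μL brought to 200 μL → factor 200/25 = 8
Overall dilution factor = 6 × 25 × 3 × 8 = 3600
Final = 6.00 μM / 3600 = 0.001667 μM = 1.67 nM

1.67 nM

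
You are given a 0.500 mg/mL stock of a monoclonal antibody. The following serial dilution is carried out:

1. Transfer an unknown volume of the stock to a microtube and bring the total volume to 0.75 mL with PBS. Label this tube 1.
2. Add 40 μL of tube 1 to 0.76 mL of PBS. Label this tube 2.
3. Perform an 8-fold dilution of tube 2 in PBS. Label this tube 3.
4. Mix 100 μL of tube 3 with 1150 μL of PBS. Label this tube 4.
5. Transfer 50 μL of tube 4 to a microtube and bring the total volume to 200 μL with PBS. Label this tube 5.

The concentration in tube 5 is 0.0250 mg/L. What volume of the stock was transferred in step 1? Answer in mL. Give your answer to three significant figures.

Step 1: v brought to 0.75 mL → factor = 0.75 mL/v
Step 2: 40 μL + 0.76 mL = 800 μL total → factor 800/40 = 20
Step 3: 8-fold → factor 8
Step 4: 100 μL + 1150 μL = 1250 μL total → factor 1250/100 = 12.5
Step 5: 50 μL brought to 200 μL → factor 200/50 = 4
Product of known-step factors = 8000
Overall factor = 0.500 mg/mL / (0.0250 mg/L) = 20000
Step-1 factor = 20000 / 8000 = 2.5
v = 0.75 mL / 2.5 = 0.300 mL

0.300 mL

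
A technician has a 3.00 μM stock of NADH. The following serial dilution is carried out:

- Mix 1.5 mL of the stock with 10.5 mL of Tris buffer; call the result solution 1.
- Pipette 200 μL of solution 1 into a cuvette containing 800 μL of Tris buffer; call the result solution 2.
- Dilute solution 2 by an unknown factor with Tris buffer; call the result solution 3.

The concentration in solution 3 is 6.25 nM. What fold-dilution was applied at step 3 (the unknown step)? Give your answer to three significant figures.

Step 1: 1.5 mL + 10.5 mL = 12 mL total → factor 12/1.5 = 8
Step 2: 200 μL + 800 μL = 1000 μL total → factor 1000/200 = 5
Step 3: unknown factor x
Product of known-step factors = 40
Overall factor = 3.00 μM / (6.25 nM) = 480
x = 480 / 40 = 12.0

12.0-fold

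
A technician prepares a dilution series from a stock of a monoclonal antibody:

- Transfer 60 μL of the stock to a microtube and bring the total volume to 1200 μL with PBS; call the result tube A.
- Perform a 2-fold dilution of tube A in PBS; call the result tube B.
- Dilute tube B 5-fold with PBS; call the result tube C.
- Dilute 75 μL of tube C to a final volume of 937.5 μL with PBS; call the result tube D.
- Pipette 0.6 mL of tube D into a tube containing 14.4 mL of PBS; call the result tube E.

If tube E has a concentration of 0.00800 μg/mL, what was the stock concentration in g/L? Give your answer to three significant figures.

0.500 g/L

Step 1: 60 μL brought to 1200 μL → factor 1200/60 = 20
Step 2: 2-fold → factor 2
Step 3: 5-fold → factor 5
Step 4: 75 μL brought to 937.5 μL → factor 937.5/75 = 12.5
Step 5: 0.6 mL + 14.4 mL = 15 mL total → factor 15/0.6 = 25
Overall dilution factor = 20 × 2 × 5 × 12.5 × 25 = 62500
Stock = 0.00800 μg/mL × 62500 = 500.0 μg/mL = 0.500 g/L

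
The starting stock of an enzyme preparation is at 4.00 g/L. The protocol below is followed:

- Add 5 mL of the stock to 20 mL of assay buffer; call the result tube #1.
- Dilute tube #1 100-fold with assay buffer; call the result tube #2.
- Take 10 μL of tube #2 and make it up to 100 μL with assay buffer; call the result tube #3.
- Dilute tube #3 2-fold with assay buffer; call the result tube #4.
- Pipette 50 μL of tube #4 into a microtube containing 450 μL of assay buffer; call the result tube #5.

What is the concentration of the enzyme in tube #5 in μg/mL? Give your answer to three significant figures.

0.0400 μg/mL

Step 1: 5 mL + 20 mL = 25 mL total → factor 25/5 = 5
Step 2: 100-fold → factor 100
Step 3: 10 μL brought to 100 μL → factor 100/10 = 10
Step 4: 2-fold → factor 2
Step 5: 50 μL + 450 μL = 500 μL total → factor 500/50 = 10
Overall dilution factor = 5 × 100 × 10 × 2 × 10 = 1 × 10^5
Final = 4.00 g/L / 1 × 10^5 = 4.000 × 10^-5 g/L = 0.0400 μg/mL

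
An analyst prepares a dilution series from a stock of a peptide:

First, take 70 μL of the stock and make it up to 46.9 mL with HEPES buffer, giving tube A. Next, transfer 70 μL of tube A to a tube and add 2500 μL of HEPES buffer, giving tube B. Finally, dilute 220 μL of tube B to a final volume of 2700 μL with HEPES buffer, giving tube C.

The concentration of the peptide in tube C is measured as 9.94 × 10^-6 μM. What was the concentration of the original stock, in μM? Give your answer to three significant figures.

Step 1: 70 μL brought to 46.9 mL → factor 46900/70 = 670
Step 2: 70 μL + 2500 μL = 2570 μL total → factor 2570/70 = 36.714
Step 3: 220 μL brought to 2700 μL → factor 2700/220 = 12.273
Overall dilution factor = 670 × 36.714 × 12.273 = 3.0189 × 10^5
Stock = 9.94 × 10^-6 μM × 3.0189 × 10^5 = 3.00 μM

3.00 μM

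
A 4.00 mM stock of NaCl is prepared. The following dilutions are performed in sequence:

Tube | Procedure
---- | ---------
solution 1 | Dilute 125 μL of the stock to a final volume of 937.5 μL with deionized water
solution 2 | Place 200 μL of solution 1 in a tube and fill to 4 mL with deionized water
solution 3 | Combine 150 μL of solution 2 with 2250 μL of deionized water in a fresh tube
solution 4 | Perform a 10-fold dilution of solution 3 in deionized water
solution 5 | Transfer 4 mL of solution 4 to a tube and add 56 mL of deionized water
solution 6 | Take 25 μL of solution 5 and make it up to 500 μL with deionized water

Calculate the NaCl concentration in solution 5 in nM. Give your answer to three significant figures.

Step 1: 125 μL brought to 937.5 μL → factor 937.5/125 = 7.5
Step 2: 200 μL brought to 4 mL → factor 4000/200 = 20
Step 3: 150 μL + 2250 μL = 2400 μL total → factor 2400/150 = 16
Step 4: 10-fold → factor 10
Step 5: 4 mL + 56 mL = 60 mL total → factor 60/4 = 15
Dilution factor through solution 5 = 7.5 × 20 × 16 × 10 × 15 = 3.6 × 10^5
[solution 5] = 4.00 mM / 3.6 × 10^5 = 1.111 × 10^-5 mM = 11.1 nM

11.1 nM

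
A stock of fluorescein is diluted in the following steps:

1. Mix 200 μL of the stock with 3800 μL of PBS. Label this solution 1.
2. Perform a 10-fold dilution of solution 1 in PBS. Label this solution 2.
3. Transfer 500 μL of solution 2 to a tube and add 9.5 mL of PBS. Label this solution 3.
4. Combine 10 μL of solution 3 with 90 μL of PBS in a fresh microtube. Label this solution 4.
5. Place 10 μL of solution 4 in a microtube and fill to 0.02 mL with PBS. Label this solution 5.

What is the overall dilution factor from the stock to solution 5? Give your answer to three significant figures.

8.00 × 10^4

Step 1: 200 μL + 3800 μL = 4000 μL total → factor 4000/200 = 20
Step 2: 10-fold → factor 10
Step 3: 500 μL + 9.5 mL = 10000 μL total → factor 10000/500 = 20
Step 4: 10 μL + 90 μL = 100 μL total → factor 100/10 = 10
Step 5: 10 μL brought to 0.02 mL → factor 20/10 = 2
Overall dilution factor = 20 × 10 × 20 × 10 × 2 = 80000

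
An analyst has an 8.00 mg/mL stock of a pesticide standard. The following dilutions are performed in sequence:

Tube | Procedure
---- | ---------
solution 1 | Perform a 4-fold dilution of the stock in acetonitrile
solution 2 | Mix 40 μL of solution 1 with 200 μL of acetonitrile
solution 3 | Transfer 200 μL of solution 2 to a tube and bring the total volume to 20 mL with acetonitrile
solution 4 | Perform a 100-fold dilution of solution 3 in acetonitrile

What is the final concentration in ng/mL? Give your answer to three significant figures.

33.3 ng/mL

Step 1: 4-fold → factor 4
Step 2: 40 μL + 200 μL = 240 μL total → factor 240/40 = 6
Step 3: 200 μL brought to 20 mL → factor 20000/200 = 100
Step 4: 100-fold → factor 100
Overall dilution factor = 4 × 6 × 100 × 100 = 2.4 × 10^5
Final = 8.00 mg/mL / 2.4 × 10^5 = 3.333 × 10^-5 mg/mL = 33.3 ng/mL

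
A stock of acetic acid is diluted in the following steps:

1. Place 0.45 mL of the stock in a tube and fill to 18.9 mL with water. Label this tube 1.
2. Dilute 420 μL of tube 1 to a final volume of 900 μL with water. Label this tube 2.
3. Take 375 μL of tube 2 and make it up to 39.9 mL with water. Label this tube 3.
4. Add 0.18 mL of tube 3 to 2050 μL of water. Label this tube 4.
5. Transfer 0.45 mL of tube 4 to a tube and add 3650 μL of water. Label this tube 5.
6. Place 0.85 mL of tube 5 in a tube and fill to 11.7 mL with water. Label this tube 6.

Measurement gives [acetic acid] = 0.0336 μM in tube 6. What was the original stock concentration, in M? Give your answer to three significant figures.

0.500 M

Step 1: 0.45 mL brought to 18.9 mL → factor 18.9/0.45 = 42
Step 2: 420 μL brought to 900 μL → factor 900/420 = 2.1429
Step 3: 375 μL brought to 39.9 mL → factor 39900/375 = 106.4
Step 4: 0.18 mL + 2050 μL = 2.23 mL total → factor 2.23/0.18 = 12.389
Step 5: 0.45 mL + 3650 μL = 4.1 mL total → factor 4.1/0.45 = 9.1111
Step 6: 0.85 mL brought to 11.7 mL → factor 11.7/0.85 = 13.765
Overall dilution factor = 42 × 2.1429 × 106.4 × 12.389 × 9.1111 × 13.765 = 1.4878 × 10^7
Stock = 0.0336 μM × 1.4878 × 10^7 = 4.999 × 10^5 μM = 0.500 M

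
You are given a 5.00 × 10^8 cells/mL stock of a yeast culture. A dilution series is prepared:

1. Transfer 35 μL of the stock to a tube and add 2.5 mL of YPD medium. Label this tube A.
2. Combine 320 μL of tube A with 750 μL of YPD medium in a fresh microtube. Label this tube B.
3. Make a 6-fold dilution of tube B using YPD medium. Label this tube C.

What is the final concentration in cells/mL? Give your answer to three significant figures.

3.44 × 10^5 cells/mL

Step 1: 35 μL + 2.5 mL = 2535 μL total → factor 2535/35 = 72.429
Step 2: 320 μL + 750 μL = 1070 μL total → factor 1070/320 = 3.3438
Step 3: 6-fold → factor 6
Overall dilution factor = 72.429 × 3.3438 × 6 = 1453.1
Final = 5.00 × 10^8 cells/mL / 1453.1 = 3.44 × 10^5 cells/mL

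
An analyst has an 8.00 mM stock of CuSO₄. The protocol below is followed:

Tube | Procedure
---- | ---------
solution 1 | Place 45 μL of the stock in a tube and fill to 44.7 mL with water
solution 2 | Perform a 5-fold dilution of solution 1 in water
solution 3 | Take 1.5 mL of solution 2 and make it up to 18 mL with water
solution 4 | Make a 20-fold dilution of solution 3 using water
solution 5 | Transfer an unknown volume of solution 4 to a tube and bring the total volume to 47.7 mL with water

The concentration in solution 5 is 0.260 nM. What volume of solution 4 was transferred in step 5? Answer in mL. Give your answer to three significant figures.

1.85 mL

Step 1: 45 μL brought to 44.7 mL → factor 44700/45 = 993.33
Step 2: 5-fold → factor 5
Step 3: 1.5 mL brought to 18 mL → factor 18/1.5 = 12
Step 4: 20-fold → factor 20
Step 5: v brought to 47.7 mL → factor = 47.7 mL/v
Product of known-step factors = 1.192 × 10^6
Overall factor = 8.00 mM / (0.260 nM) = 3.0769 × 10^7
Step-5 factor = 3.0769 × 10^7 / 1.192 × 10^6 = 25.813
v = 47.7 mL / 25.813 = 1.85 mL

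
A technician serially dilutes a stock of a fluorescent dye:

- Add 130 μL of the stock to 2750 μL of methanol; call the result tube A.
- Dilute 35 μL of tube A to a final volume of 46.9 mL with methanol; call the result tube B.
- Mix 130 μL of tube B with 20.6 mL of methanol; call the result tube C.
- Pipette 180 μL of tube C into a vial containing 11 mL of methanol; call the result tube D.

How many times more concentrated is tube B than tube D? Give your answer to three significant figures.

Step 1: 130 μL + 2750 μL = 2880 μL total → factor 2880/130 = 22.154
Step 2: 35 μL brought to 46.9 mL → factor 46900/35 = 1340
Step 3: 130 μL + 20.6 mL = 20730 μL total → factor 20730/130 = 159.46
Step 4: 180 μL + 11 mL = 11180 μL total → factor 11180/180 = 62.111
Dilution factor to tube B = 29686; to tube D = 2.9402 × 10^8
[tube B]/[tube D] = (factor to tube D)/(factor to tube B) = 2.9402 × 10^8/29686 = 9.90 × 10^3

9.90 × 10^3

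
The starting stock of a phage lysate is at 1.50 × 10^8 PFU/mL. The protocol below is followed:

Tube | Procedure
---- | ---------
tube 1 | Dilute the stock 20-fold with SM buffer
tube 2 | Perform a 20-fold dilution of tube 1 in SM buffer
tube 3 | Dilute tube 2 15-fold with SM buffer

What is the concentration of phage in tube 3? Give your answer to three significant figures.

Step 1: 20-fold → factor 20
Step 2: 20-fold → factor 20
Step 3: 15-fold → factor 15
Overall dilution factor = 20 × 20 × 15 = 6000
Final = 1.50 × 10^8 PFU/mL / 6000 = 2.50 × 10^4 PFU/mL

2.50 × 10^4 PFU/mL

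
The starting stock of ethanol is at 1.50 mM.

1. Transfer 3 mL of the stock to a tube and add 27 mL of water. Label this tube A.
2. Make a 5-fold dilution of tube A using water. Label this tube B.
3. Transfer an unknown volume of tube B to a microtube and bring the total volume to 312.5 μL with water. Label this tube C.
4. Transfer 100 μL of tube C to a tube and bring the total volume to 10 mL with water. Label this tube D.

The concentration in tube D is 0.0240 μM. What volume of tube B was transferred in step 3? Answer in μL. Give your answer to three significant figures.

Step 1: 3 mL + 27 mL = 30 mL total → factor 30/3 = 10
Step 2: 5-fold → factor 5
Step 3: v brought to 312.5 μL → factor = 312.5 μL/v
Step 4: 100 μL brought to 10 mL → factor 10000/100 = 100
Product of known-step factors = 5000
Overall factor = 1.50 mM / (0.0240 μM) = 62500
Step-3 factor = 62500 / 5000 = 12.5
v = 312.5 μL / 12.5 = 25.0 μL

25.0 μL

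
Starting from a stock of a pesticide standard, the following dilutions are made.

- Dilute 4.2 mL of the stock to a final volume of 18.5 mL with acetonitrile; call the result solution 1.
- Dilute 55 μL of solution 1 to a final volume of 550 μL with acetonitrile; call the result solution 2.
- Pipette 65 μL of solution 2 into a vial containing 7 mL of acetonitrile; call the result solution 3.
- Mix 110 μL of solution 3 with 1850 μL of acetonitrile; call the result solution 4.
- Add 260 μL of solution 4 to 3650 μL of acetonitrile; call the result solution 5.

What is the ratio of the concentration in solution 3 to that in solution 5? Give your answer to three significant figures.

Step 1: 4.2 mL brought to 18.5 mL → factor 18.5/4.2 = 4.4048
Step 2: 55 μL brought to 550 μL → factor 550/55 = 10
Step 3: 65 μL + 7 mL = 7065 μL total → factor 7065/65 = 108.69
Step 4: 110 μL + 1850 μL = 1960 μL total → factor 1960/110 = 17.818
Step 5: 260 μL + 3650 μL = 3910 μL total → factor 3910/260 = 15.038
Dilution factor to solution 3 = 4787.6; to solution 5 = 1.2829 × 10^6
[solution 3]/[solution 5] = (factor to solution 5)/(factor to solution 3) = 1.2829 × 10^6/4787.6 = 268

268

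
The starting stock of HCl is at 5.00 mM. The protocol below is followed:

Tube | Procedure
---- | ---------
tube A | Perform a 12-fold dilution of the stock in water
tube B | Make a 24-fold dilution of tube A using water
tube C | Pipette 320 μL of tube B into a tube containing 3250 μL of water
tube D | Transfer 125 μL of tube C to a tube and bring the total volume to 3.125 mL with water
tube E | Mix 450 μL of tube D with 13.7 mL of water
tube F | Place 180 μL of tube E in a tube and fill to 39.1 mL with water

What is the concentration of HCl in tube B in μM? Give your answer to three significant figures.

17.4 μM

Step 1: 12-fold → factor 12
Step 2: 24-fold → factor 24
Dilution factor through tube B = 12 × 24 = 288
[tube B] = 5.00 mM / 288 = 0.01736 mM = 17.4 μM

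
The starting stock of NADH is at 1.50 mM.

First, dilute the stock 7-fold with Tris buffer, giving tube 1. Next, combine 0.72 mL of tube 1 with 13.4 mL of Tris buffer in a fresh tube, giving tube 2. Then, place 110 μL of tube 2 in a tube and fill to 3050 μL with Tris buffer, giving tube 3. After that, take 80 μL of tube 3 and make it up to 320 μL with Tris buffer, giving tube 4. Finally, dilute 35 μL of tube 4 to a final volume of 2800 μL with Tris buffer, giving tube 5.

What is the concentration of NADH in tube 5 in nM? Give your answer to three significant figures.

1.23 nM

Step 1: 7-fold → factor 7
Step 2: 0.72 mL + 13.4 mL = 14.12 mL total → factor 14.12/0.72 = 19.611
Step 3: 110 μL brought to 3050 μL → factor 3050/110 = 27.727
Step 4: 80 μL brought to 320 μL → factor 320/80 = 4
Step 5: 35 μL brought to 2800 μL → factor 2800/35 = 80
Dilution factor through tube 5 = 7 × 19.611 × 27.727 × 4 × 80 = 1.218 × 10^6
[tube 5] = 1.50 mM / 1.218 × 10^6 = 1.231 × 10^-6 mM = 1.23 nM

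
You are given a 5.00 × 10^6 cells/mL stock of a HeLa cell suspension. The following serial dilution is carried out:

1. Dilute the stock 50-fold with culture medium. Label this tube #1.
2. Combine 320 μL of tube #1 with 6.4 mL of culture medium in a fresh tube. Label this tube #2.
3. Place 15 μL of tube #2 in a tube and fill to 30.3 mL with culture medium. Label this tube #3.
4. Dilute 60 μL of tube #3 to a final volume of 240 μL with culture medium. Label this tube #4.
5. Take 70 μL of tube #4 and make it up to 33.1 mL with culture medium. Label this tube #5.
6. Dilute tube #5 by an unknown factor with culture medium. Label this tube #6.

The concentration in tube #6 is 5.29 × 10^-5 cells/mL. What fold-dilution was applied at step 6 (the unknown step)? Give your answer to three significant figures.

23.6-fold

Step 1: 50-fold → factor 50
Step 2: 320 μL + 6.4 mL = 6720 μL total → factor 6720/320 = 21
Step 3: 15 μL brought to 30.3 mL → factor 30300/15 = 2020
Step 4: 60 μL brought to 240 μL → factor 240/60 = 4
Step 5: 70 μL brought to 33.1 mL → factor 33100/70 = 472.86
Step 6: unknown factor x
Product of known-step factors = 4.0117 × 10^9
Overall factor = 5.00 × 10^6 cells/mL / (5.29 × 10^-5 cells/mL) = 9.4518 × 10^10
x = 9.4518 × 10^10 / 4.0117 × 10^9 = 23.6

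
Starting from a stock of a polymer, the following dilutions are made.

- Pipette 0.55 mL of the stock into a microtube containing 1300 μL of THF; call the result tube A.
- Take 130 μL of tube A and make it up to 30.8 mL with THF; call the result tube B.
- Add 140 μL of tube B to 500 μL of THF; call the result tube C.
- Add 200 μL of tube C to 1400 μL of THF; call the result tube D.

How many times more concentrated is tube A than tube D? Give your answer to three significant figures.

Step 1: 0.55 mL + 1300 μL = 1.85 mL total → factor 1.85/0.55 = 3.3636
Step 2: 130 μL brought to 30.8 mL → factor 30800/130 = 236.92
Step 3: 140 μL + 500 μL = 640 μL total → factor 640/140 = 4.5714
Step 4: 200 μL + 1400 μL = 1600 μL total → factor 1600/200 = 8
Dilution factor to tube A = 3.3636; to tube D = 29145
[tube A]/[tube D] = (factor to tube D)/(factor to tube A) = 29145/3.3636 = 8.66 × 10^3

8.66 × 10^3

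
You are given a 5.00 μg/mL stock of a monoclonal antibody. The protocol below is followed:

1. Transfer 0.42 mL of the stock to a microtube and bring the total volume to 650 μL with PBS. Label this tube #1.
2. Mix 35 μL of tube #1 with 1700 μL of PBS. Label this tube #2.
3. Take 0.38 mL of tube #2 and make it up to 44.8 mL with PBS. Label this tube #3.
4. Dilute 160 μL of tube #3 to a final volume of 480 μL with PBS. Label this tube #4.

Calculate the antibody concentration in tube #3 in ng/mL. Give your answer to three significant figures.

Step 1: 0.42 mL brought to 650 μL → factor 0.65/0.42 = 1.5476
Step 2: 35 μL + 1700 μL = 1735 μL total → factor 1735/35 = 49.571
Step 3: 0.38 mL brought to 44.8 mL → factor 44.8/0.38 = 117.89
Dilution factor through tube #3 = 1.5476 × 49.571 × 117.89 = 9044.6
[tube #3] = 5.00 μg/mL / 9044.6 = 0.0005528 μg/mL = 0.553 ng/mL

0.553 ng/mL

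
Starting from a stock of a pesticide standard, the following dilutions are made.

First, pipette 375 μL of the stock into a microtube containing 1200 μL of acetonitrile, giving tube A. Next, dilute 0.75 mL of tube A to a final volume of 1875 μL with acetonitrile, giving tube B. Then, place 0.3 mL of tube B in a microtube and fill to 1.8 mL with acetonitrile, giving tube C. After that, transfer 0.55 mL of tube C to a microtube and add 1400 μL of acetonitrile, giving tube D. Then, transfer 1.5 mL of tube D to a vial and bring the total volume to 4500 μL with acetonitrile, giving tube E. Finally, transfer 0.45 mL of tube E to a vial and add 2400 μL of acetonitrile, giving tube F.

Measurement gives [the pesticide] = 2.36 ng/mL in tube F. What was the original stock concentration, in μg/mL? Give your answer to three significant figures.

10.0 μg/mL

Step 1: 375 μL + 1200 μL = 1575 μL total → factor 1575/375 = 4.2
Step 2: 0.75 mL brought to 1875 μL → factor 1.875/0.75 = 2.5
Step 3: 0.3 mL brought to 1.8 mL → factor 1.8/0.3 = 6
Step 4: 0.55 mL + 1400 μL = 1.95 mL total → factor 1.95/0.55 = 3.5455
Step 5: 1.5 mL brought to 4500 μL → factor 4.5/1.5 = 3
Step 6: 0.45 mL + 2400 μL = 2.85 mL total → factor 2.85/0.45 = 6.3333
Overall dilution factor = 4.2 × 2.5 × 6 × 3.5455 × 3 × 6.3333 = 4243.9
Stock = 2.36 ng/mL × 4243.9 = 1.002 × 10^4 ng/mL = 10.0 μg/mL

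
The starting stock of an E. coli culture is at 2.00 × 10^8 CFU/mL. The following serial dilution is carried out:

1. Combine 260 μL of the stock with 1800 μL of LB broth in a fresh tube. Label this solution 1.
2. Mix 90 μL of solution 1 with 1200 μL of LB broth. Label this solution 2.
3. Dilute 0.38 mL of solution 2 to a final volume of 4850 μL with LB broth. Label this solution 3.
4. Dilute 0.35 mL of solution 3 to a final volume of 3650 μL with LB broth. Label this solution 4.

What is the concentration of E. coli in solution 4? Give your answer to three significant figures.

Step 1: 260 μL + 1800 μL = 2060 μL total → factor 2060/260 = 7.9231
Step 2: 90 μL + 1200 μL = 1290 μL total → factor 1290/90 = 14.333
Step 3: 0.38 mL brought to 4850 μL → factor 4.85/0.38 = 12.763
Step 4: 0.35 mL brought to 3650 μL → factor 3.65/0.35 = 10.429
Overall dilution factor = 7.9231 × 14.333 × 12.763 × 10.429 = 15116
Final = 2.00 × 10^8 CFU/mL / 15116 = 1.32 × 10^4 CFU/mL

1.32 × 10^4 CFU/mL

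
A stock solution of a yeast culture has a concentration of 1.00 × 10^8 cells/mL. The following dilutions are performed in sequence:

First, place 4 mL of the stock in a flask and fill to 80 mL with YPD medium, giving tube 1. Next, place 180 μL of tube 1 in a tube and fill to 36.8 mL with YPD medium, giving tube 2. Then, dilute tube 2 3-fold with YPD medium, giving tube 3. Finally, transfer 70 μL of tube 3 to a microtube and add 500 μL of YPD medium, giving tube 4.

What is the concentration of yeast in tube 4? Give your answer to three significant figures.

1.00 × 10^3 cells/mL

Step 1: 4 mL brought to 80 mL → factor 80/4 = 20
Step 2: 180 μL brought to 36.8 mL → factor 36800/180 = 204.44
Step 3: 3-fold → factor 3
Step 4: 70 μL + 500 μL = 570 μL total → factor 570/70 = 8.1429
Overall dilution factor = 20 × 204.44 × 3 × 8.1429 = 99886
Final = 1.00 × 10^8 cells/mL / 99886 = 1.00 × 10^3 cells/mL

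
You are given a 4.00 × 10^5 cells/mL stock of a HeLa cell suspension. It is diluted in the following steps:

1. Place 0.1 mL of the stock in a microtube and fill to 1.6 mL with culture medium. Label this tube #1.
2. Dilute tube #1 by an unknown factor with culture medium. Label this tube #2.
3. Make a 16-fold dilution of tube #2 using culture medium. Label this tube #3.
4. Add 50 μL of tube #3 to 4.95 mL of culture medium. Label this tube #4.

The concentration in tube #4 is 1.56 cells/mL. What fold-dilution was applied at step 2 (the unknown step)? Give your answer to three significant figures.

Step 1: 0.1 mL brought to 1.6 mL → factor 1.6/0.1 = 16
Step 2: unknown factor x
Step 3: 16-fold → factor 16
Step 4: 50 μL + 4.95 mL = 5000 μL total → factor 5000/50 = 100
Product of known-step factors = 25600
Overall factor = 4.00 × 10^5 cells/mL / (1.56 cells/mL) = 2.5641 × 10^5
x = 2.5641 × 10^5 / 25600 = 10.0

10.0-fold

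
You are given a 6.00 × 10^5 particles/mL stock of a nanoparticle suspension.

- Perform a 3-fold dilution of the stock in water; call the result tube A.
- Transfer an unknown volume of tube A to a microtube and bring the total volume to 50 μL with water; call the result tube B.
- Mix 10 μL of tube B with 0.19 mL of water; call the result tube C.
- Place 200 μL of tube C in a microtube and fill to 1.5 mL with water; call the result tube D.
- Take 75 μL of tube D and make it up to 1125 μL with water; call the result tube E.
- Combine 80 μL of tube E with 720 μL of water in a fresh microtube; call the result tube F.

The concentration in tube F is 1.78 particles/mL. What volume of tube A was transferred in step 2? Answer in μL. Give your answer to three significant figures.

10.0 μL

Step 1: 3-fold → factor 3
Step 2: v brought to 50 μL → factor = 50 μL/v
Step 3: 10 μL + 0.19 mL = 200 μL total → factor 200/10 = 20
Step 4: 200 μL brought to 1.5 mL → factor 1500/200 = 7.5
Step 5: 75 μL brought to 1125 μL → factor 1125/75 = 15
Step 6: 80 μL + 720 μL = 800 μL total → factor 800/80 = 10
Product of known-step factors = 67500
Overall factor = 6.00 × 10^5 particles/mL / (1.78 particles/mL) = 3.3708 × 10^5
Step-2 factor = 3.3708 × 10^5 / 67500 = 4.9938
v = 50 μL / 4.9938 = 10.0 μL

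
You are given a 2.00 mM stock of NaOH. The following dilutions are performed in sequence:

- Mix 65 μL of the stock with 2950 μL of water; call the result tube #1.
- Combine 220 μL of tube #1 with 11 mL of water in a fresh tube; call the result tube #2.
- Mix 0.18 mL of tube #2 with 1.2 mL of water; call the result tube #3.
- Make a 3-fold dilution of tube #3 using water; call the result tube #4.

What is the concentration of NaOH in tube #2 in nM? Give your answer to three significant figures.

845 nM

Step 1: 65 μL + 2950 μL = 3015 μL total → factor 3015/65 = 46.385
Step 2: 220 μL + 11 mL = 11220 μL total → factor 11220/220 = 51
Dilution factor through tube #2 = 46.385 × 51 = 2365.6
[tube #2] = 2.00 mM / 2365.6 = 0.0008454 mM = 845 nM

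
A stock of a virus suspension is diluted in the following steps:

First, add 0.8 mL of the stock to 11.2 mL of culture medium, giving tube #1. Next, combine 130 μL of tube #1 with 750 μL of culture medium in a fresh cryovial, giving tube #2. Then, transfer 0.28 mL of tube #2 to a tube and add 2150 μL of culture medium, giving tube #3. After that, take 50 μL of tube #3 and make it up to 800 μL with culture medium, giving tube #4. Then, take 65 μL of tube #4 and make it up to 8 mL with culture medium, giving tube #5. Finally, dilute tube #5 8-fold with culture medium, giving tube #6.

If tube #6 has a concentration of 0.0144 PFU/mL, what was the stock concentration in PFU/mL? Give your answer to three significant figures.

2.00 × 10^5 PFU/mL

Step 1: 0.8 mL + 11.2 mL = 12 mL total → factor 12/0.8 = 15
Step 2: 130 μL + 750 μL = 880 μL total → factor 880/130 = 6.7692
Step 3: 0.28 mL + 2150 μL = 2.43 mL total → factor 2.43/0.28 = 8.6786
Step 4: 50 μL brought to 800 μL → factor 800/50 = 16
Step 5: 65 μL brought to 8 mL → factor 8000/65 = 123.08
Step 6: 8-fold → factor 8
Overall dilution factor = 15 × 6.7692 × 8.6786 × 16 × 123.08 × 8 = 1.3882 × 10^7
Stock = 0.0144 PFU/mL × 1.3882 × 10^7 = 2.00 × 10^5 PFU/mL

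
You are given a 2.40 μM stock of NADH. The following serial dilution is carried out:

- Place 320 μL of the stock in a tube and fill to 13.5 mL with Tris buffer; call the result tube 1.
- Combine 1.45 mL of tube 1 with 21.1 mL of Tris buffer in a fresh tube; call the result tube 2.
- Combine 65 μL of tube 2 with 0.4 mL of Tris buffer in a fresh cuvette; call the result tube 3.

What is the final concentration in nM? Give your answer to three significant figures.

0.511 nM

Step 1: 320 μL brought to 13.5 mL → factor 13500/320 = 42.188
Step 2: 1.45 mL + 21.1 mL = 22.55 mL total → factor 22.55/1.45 = 15.552
Step 3: 65 μL + 0.4 mL = 465 μL total → factor 465/65 = 7.1538
Overall dilution factor = 42.188 × 15.552 × 7.1538 = 4693.6
Final = 2.40 μM / 4693.6 = 0.0005113 μM = 0.511 nM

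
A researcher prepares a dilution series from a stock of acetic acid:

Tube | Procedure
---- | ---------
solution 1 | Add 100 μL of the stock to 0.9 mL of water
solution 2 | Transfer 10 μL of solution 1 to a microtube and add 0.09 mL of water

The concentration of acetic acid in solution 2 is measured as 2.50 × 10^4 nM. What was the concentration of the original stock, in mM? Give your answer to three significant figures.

Step 1: 100 μL + 0.9 mL = 1000 μL total → factor 1000/100 = 10
Step 2: 10 μL + 0.09 mL = 100 μL total → factor 100/10 = 10
Overall dilution factor = 10 × 10 = 100
Stock = 2.50 × 10^4 nM × 100 = 2.500 × 10^6 nM = 2.50 mM

2.50 mM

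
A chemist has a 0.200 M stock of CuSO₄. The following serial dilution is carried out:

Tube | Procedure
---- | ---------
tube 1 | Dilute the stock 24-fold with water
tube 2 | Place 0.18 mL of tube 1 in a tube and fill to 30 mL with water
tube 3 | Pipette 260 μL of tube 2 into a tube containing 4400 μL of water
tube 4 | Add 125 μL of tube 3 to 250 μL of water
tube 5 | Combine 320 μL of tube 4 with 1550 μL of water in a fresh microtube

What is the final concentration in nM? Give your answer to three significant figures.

159 nM

Step 1: 24-fold → factor 24
Step 2: 0.18 mL brought to 30 mL → factor 30/0.18 = 166.67
Step 3: 260 μL + 4400 μL = 4660 μL total → factor 4660/260 = 17.923
Step 4: 125 μL + 250 μL = 375 μL total → factor 375/125 = 3
Step 5: 320 μL + 1550 μL = 1870 μL total → factor 1870/320 = 5.8438
Overall dilution factor = 24 × 166.67 × 17.923 × 3 × 5.8438 = 1.2569 × 10^6
Final = 0.200 M / 1.2569 × 10^6 = 1.591 × 10^-7 M = 159 nM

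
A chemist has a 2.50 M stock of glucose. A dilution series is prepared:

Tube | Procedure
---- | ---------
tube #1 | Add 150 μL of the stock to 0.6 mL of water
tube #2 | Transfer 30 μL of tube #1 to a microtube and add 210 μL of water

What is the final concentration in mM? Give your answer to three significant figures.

Step 1: 150 μL + 0.6 mL = 750 μL total → factor 750/150 = 5
Step 2: 30 μL + 210 μL = 240 μL total → factor 240/30 = 8
Overall dilution factor = 5 × 8 = 40
Final = 2.50 M / 40 = 0.06250 M = 62.5 mM

62.5 mM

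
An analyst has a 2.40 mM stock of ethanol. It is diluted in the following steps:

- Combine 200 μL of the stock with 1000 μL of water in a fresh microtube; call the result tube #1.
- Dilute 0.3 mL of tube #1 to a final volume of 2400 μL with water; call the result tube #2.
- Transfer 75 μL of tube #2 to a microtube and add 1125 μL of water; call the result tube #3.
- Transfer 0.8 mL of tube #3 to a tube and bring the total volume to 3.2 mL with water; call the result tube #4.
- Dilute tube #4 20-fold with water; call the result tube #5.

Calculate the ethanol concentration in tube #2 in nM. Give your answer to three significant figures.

Step 1: 200 μL + 1000 μL = 1200 μL total → factor 1200/200 = 6
Step 2: 0.3 mL brought to 2400 μL → factor 2.4/0.3 = 8
Dilution factor through tube #2 = 6 × 8 = 48
[tube #2] = 2.40 mM / 48 = 0.05000 mM = 5.00 × 10^4 nM

5.00 × 10^4 nM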